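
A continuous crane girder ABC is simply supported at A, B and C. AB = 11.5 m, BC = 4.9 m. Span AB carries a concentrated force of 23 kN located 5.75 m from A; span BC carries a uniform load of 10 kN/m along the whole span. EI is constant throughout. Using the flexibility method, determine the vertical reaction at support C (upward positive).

R_C = 15.57 kN

Take M_B as the redundant. Released structure: two simple spans AB and BC with a hinge at B.
Discontinuity in slope at B on the released structure — sum the simple-span end rotations:
  span AB: point load 23 at a = 5.75: Pab(L + a)/(6LEI) = 190.1/EI
  span BC: UDL 10: wL³/(24EI) = 49.02/EI
  relative rotation θ_0 = (190.1 + 49.02)/EI = 239.1/EI
A unit hogging moment at B produces rotation L₁/(3EI) + L₂/(3EI) = 5.467/EI.
Slope continuity at B: θ_0 = M_B·5.467/EI, so M_B = 239.1/5.467 = 43.74 kN·m (hogging).
Span BC, ΣM about C: R_B^{BC}·4.9 = 120 + 43.74, so R_B^{BC} = 33.43 kN and R_C = 49 − 33.43 = 15.57 kN.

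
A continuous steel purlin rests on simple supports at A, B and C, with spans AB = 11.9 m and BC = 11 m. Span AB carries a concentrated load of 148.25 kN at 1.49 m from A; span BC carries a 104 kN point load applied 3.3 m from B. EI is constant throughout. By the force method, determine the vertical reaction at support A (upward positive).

Take M_B as the redundant. Released structure: two simple spans AB and BC with a hinge at B.
Discontinuity in slope at B on the released structure — sum the simple-span end rotations:
  span AB: point load 148.25 at a = 1.49: Pab(L + a)/(6LEI) = 431.2/EI
  span BC: point load 104 at a = 3.3: Pab(L + b)/(6LEI) = 748.7/EI
  relative rotation θ_0 = (431.2 + 748.7)/EI = 1180/EI
A unit hogging moment at B produces rotation L₁/(3EI) + L₂/(3EI) = 7.633/EI.
Slope continuity at B: θ_0 = M_B·7.633/EI, so M_B = 1180/7.633 = 154.6 kN·m (hogging).
Span AB, ΣM about A with M_B applied at B: R_B^{AB}·11.9 = 220.9 + 154.6, so R_B^{AB} = 31.55 kN and R_A = 148.2 − 31.55 = 116.7 kN.

R_A = 116.7 kN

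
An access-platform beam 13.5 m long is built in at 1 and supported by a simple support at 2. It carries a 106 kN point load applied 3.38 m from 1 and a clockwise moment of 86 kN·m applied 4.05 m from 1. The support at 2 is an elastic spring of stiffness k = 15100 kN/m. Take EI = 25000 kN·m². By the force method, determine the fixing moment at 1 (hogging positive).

Remove the prop at 2; the released (primary) structure is a cantilever built in at 1.
Downward deflection at the released point 2 due to the loads:
  point load 106 at a = 3.38: Pa²(3L − a)/(6EI) = 7492/EI
  clockwise couple 86 at a = 4.05: M₀a(2L − a)/(2EI) = 3997/EI
  δ_0 = 11489/EI
Flexibility coefficient — unit upward force at 2: δ_{22} = L³/(3EI) = 820.1/EI.
With EI = 25000 kN·m²: δ_0 = 0.45955 m and δ_{22} = 0.032805 m/kN.
Compatibility — the spring shortens by R_2/k under the reaction it provides: δ_0 − R_2·δ_{22} = R_2/k. With 1/k = 0.000066 m/kN, R_2 = δ_0 / (δ_{22} + 1/k) = 0.45955 / (0.032805 + 0.000066) = 13.98 kN.
Moment equilibrium about 1: M_1 = Σ(load moments about 1) − R_2·L = 444.3 − 13.98×13.5 = 255.5 kN·m.

M_1 = 255.5 kN·m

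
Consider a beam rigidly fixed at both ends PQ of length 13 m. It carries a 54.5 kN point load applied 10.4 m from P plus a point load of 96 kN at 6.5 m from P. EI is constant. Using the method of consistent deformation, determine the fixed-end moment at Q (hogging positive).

M_Q = 246.7 kN·m

Take the two fixed-end moments M_P, M_Q as redundants; the released structure is the simple span PQ.
End rotations of the released simple span under the applied load (×1/EI):
  at P: point load 54.5 at a = 10.4: Pab(L + b)/(6LEI) = 294.7/EI
  at Q: point load 54.5 at a = 10.4: Pab(L + a)/(6LEI) = 442.1/EI
  at P: point load 96 at a = 6.5: Pab(L + b)/(6LEI) = 1014/EI
  at Q: point load 96 at a = 6.5: Pab(L + a)/(6LEI) = 1014/EI
  θ_P0 = 1309/EI,  θ_Q0 = 1456/EI
Flexibility coefficients: a unit moment at one end gives L/(3EI) there and L/(6EI) at the far end, so f₁₁ = f₂₂ = 4.333/EI and f₁₂ = f₂₁ = 2.167/EI.
Compatibility — zero rotation at each built-in end:
  4.333 M_P + 2.167 M_Q = 1309
  2.167 M_P + 4.333 M_Q = 1456
Solving the pair gives M_P = 178.7 kN·m and M_Q = 246.7 kN·m (hogging).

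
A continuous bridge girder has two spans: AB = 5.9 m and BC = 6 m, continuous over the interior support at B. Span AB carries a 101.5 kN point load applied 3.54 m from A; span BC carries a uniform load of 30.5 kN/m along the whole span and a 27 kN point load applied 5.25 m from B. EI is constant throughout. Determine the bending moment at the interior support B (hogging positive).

Insert a hinge at B; M_B is the redundant, and each span becomes simply supported.
Rotations at B on the released spans (each span's end-slope, ×1/EI):
  span AB: point load 101.5 at a = 3.54: Pab(L + a)/(6LEI) = 226.1/EI
  span BC: UDL 30.5: wL³/(24EI) = 274.5/EI
  span BC: point load 27 at a = 5.25: Pab(L + b)/(6LEI) = 19.93/EI
  relative rotation θ_0 = (226.1 + 294.4)/EI = 520.6/EI
A unit hogging moment at B produces rotation L₁/(3EI) + L₂/(3EI) = 3.967/EI.
Slope continuity at B: θ_0 = M_B·3.967/EI, so M_B = 520.6/3.967 = 131.2 kN·m (hogging).

M_B = 131.2 kN·m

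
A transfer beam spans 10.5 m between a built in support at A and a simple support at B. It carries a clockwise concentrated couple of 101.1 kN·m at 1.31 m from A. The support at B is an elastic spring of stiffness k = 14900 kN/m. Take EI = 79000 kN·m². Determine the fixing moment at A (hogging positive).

Remove the prop at B; the released (primary) structure is a cantilever built in at A.
Downward deflection at the released point B due to the loads:
  clockwise couple 101.1 at a = 1.31: M₀a(2L − a)/(2EI) = 1304/EI
Tip deflection under a unit load at B: L³/(3EI) = 385.9/EI.
With EI = 79000 kN·m²: δ_0 = 0.016505 m and δ_{BB} = 0.004884 m/kN.
Compatibility — the spring shortens by R_B/k under the reaction it provides: δ_0 − R_B·δ_{BB} = R_B/k. With 1/k = 0.000067 m/kN, R_B = δ_0 / (δ_{BB} + 1/k) = 0.016505 / (0.004884 + 0.000067) = 3.333 kN.
Moment equilibrium about A: M_A = Σ(load moments about A) − R_B·L = 101.1 − 3.333×10.5 = 66.1 kN·m.

M_A = 66.1 kN·m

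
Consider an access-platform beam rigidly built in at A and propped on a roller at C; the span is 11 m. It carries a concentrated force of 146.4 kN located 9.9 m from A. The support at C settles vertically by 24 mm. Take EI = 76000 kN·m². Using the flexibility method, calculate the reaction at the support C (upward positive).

Choose R_C as the redundant. The primary structure is the cantilever fixed at A.
Free-end deflection of the primary structure under the applied loading (downward +):
  point load 146.4 at a = 9.9: Pa²(3L − a)/(6EI) = 55242/EI
Tip deflection under a unit load at C: L³/(3EI) = 443.7/EI.
With EI = 76000 kN·m²: δ_0 = 0.72687 m and δ_{CC} = 0.005838 m/kN.
Compatibility — the beam at C must follow the support down by 0.024 m: δ_0 − R_C·δ_{CC} = 0.024, so R_C = (0.72687 − 0.024)/0.005838 = 120.4 kN.

R_C = 120.4 kN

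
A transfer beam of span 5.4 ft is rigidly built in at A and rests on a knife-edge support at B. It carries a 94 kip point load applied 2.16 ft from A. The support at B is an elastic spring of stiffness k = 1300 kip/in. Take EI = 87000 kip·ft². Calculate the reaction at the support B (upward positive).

Remove the prop at B; the released (primary) structure is a cantilever built in at A.
Free-end deflection of the primary structure under the applied loading (downward +):
  point load 94 at a = 2.16: Pa²(3L − a)/(6EI) = 1026/EI
Flexibility coefficient — unit upward force at B: δ_{BB} = L³/(3EI) = 52.49/EI.
With EI = 87000 kip·ft²: δ_0 = 0.011796 ft and δ_{BB} = 0.000603 ft/kip.
Compatibility — the spring shortens by R_B/k under the reaction it provides: δ_0 − R_B·δ_{BB} = R_B/k. With 1/k = 1/(1300×12) ft/kip = 0.000064 ft/kip, R_B = δ_0 / (δ_{BB} + 1/k) = 0.011796 / (0.000603 + 0.000064) = 17.67 kip.

R_B = 17.67 kip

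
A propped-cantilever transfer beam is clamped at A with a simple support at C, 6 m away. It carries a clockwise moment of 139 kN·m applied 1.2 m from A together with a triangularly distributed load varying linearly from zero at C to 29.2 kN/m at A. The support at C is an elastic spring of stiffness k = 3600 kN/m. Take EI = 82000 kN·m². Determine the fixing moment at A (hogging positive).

Choose R_C as the redundant. The primary structure is the cantilever fixed at A.
Free-end deflection of the primary structure under the applied loading (downward +):
  clockwise couple 139 at a = 1.2: M₀a(2L − a)/(2EI) = 900.7/EI
  triangular load, peak 29.2 at the fixed end: w₀L⁴/(30EI) = 1261/EI
  δ_0 = 2162/EI
Flexibility coefficient — unit upward force at C: δ_{CC} = L³/(3EI) = 72/EI.
With EI = 82000 kN·m²: δ_0 = 0.026368 m and δ_{CC} = 0.000878 m/kN.
Compatibility — the spring shortens by R_C/k under the reaction it provides: δ_0 − R_C·δ_{CC} = R_C/k. With 1/k = 0.000278 m/kN, R_C = δ_0 / (δ_{CC} + 1/k) = 0.026368 / (0.000878 + 0.000278) = 22.81 kN.
Moment equilibrium about A: M_A = Σ(load moments about A) − R_C·L = 314.2 − 22.81×6 = 177.3 kN·m.

M_A = 177.3 kN·m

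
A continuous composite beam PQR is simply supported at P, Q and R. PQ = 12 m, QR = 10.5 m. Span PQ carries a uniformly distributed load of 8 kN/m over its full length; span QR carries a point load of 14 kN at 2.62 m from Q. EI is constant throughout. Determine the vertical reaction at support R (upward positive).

Take M_Q as the redundant. Released structure: two simple spans PQ and QR with a hinge at Q.
Discontinuity in slope at Q on the released structure — sum the simple-span end rotations:
  span PQ: UDL 8: wL³/(24EI) = 576/EI
  span QR: point load 14 at a = 2.62: Pab(L + b)/(6LEI) = 84.33/EI
  relative rotation θ_0 = (576 + 84.33)/EI = 660.3/EI
A unit hogging moment at Q produces rotation L₁/(3EI) + L₂/(3EI) = 7.5/EI.
Slope continuity at Q: θ_0 = M_Q·7.5/EI, so M_Q = 660.3/7.5 = 88.04 kN·m (hogging).
Span QR, ΣM about R: R_Q^{QR}·10.5 = 110.3 + 88.04, so R_Q^{QR} = 18.89 kN and R_R = 14 − 18.89 = -4.892 kN.

R_R = -4.892 kN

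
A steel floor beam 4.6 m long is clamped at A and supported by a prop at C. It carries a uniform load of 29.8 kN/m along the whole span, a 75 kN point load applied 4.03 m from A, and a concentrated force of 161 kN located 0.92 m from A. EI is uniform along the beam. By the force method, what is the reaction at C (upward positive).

R_C = 121.6 kN

Remove the prop at C; the released (primary) structure is a cantilever built in at A.
Downward deflection at the released point C due to the loads:
  UDL 29.8: wL⁴/(8EI) = 1668/EI
  point load 75 at a = 4.03: Pa²(3L − a)/(6EI) = 1983/EI
  point load 161 at a = 0.92: Pa²(3L − a)/(6EI) = 292.5/EI
  δ_0 = 3944/EI
Tip deflection under a unit load at C: L³/(3EI) = 32.45/EI.
Compatibility at C: δ_0 − R_C·δ_{CC} = 0, so R_C = 3944/32.45 = 121.6 kN.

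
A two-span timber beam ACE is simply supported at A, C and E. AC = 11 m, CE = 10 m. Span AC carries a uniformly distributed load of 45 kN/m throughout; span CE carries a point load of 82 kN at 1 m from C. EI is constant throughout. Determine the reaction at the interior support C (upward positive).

Release continuity at C by inserting a hinge; the redundant is the internal moment M_C. The primary structure is two simply-supported spans AC and CE.
Rotations at C on the released spans (each span's end-slope, ×1/EI):
  span AC: UDL 45: wL³/(24EI) = 2496/EI
  span CE: point load 82 at a = 1: Pab(L + b)/(6LEI) = 233.7/EI
  relative rotation θ_0 = (2496 + 233.7)/EI = 2729/EI
A unit hogging moment at C produces rotation L₁/(3EI) + L₂/(3EI) = 7/EI.
Slope continuity at C: θ_0 = M_C·7/EI, so M_C = 2729/7 = 389.9 kN·m (hogging).
Span AC, ΣM about A with M_C applied at C: R_C^{AC}·11 = 2722 + 389.9, so R_C^{AC} = 282.9 kN and R_A = 495 − 282.9 = 212.1 kN.
Span CE, ΣM about E: R_C^{CE}·10 = 738 + 389.9, so R_C^{CE} = 112.8 kN and R_E = 82 − 112.8 = -30.79 kN.
R_C = 282.9 + 112.8 = 395.7 kN.

R_C = 395.7 kN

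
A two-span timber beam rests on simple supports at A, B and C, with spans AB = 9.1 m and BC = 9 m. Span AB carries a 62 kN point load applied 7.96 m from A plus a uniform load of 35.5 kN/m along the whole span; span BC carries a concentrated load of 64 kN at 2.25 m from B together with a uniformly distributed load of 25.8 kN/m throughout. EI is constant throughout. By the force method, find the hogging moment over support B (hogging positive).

Insert a hinge at B; M_B is the redundant, and each span becomes simply supported.
Discontinuity in slope at B on the released structure — sum the simple-span end rotations:
  span AB: point load 62 at a = 7.96: Pab(L + a)/(6LEI) = 175.8/EI
  span AB: UDL 35.5: wL³/(24EI) = 1115/EI
  span BC: point load 64 at a = 2.25: Pab(L + b)/(6LEI) = 283.5/EI
  span BC: UDL 25.8: wL³/(24EI) = 783.7/EI
  relative rotation θ_0 = (1290 + 1067)/EI = 2358/EI
A unit hogging moment at B produces rotation L₁/(3EI) + L₂/(3EI) = 6.033/EI.
Compatibility: M_B·(L₁+L₂)/(3EI) = θ_0, giving M_B = 390.8 kN·m (hogging).

M_B = 390.8 kN·m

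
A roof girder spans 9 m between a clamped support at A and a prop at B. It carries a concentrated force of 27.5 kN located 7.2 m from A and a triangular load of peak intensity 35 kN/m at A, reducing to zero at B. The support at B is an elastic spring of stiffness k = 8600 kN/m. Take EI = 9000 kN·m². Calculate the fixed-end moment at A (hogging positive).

M_A = 214.7 kN·m

Choose R_B as the redundant. The primary structure is the cantilever fixed at A.
Downward deflection at the released point B due to the loads:
  point load 27.5 at a = 7.2: Pa²(3L − a)/(6EI) = 4704/EI
  triangular load, peak 35 at the fixed end: w₀L⁴/(30EI) = 7654/EI
  δ_0 = 12359/EI
Flexibility coefficient — unit upward force at B: δ_{BB} = L³/(3EI) = 243/EI.
With EI = 9000 kN·m²: δ_0 = 1.3732 m and δ_{BB} = 0.027 m/kN.
Compatibility — the spring shortens by R_B/k under the reaction it provides: δ_0 − R_B·δ_{BB} = R_B/k. With 1/k = 0.000116 m/kN, R_B = δ_0 / (δ_{BB} + 1/k) = 1.3732 / (0.027 + 0.000116) = 50.64 kN.
Moment equilibrium about A: M_A = Σ(load moments about A) − R_B·L = 670.5 − 50.64×9 = 214.7 kN·m.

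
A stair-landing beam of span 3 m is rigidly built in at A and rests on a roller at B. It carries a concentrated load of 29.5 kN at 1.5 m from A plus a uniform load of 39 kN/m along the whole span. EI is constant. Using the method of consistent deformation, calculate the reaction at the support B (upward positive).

R_B = 53.09 kN

Choose R_B as the redundant. The primary structure is the cantilever fixed at A.
Downward deflection at the released point B due to the loads:
  point load 29.5 at a = 1.5: Pa²(3L − a)/(6EI) = 82.97/EI
  UDL 39: wL⁴/(8EI) = 394.9/EI
  δ_0 = 477.8/EI
Flexibility coefficient — unit upward force at B: δ_{BB} = L³/(3EI) = 9/EI.
The prop prevents deflection at B: R_B = δ_0/δ_{BB} = 477.8/9 = 53.09 kN.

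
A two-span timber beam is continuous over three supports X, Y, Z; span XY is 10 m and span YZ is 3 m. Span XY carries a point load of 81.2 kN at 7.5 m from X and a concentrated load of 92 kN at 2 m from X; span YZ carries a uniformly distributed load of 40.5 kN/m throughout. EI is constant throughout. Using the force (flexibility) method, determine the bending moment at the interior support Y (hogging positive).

M_Y = 180.9 kN·m

Insert a hinge at Y; M_Y is the redundant, and each span becomes simply supported.
End slopes at the hinge Y, treating each span as simply supported:
  span XY: point load 81.2 at a = 7.5: Pab(L + a)/(6LEI) = 444.1/EI
  span XY: point load 92 at a = 2: Pab(L + a)/(6LEI) = 294.4/EI
  span YZ: UDL 40.5: wL³/(24EI) = 45.56/EI
  relative rotation θ_0 = (738.5 + 45.56)/EI = 784/EI
A unit hogging moment at Y produces rotation L₁/(3EI) + L₂/(3EI) = 4.333/EI.
Slope continuity at Y: θ_0 = M_Y·4.333/EI, so M_Y = 784/4.333 = 180.9 kN·m (hogging).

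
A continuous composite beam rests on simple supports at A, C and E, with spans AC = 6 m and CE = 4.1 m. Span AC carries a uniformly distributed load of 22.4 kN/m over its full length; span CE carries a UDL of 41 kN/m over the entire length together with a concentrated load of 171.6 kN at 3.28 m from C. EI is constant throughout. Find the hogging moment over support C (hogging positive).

Take M_C as the redundant. Released structure: two simple spans AC and CE with a hinge at C.
Discontinuity in slope at C on the released structure — sum the simple-span end rotations:
  span AC: UDL 22.4: wL³/(24EI) = 201.6/EI
  span CE: UDL 41: wL³/(24EI) = 117.7/EI
  span CE: point load 171.6 at a = 3.28: Pab(L + b)/(6LEI) = 92.31/EI
  relative rotation θ_0 = (201.6 + 210)/EI = 411.6/EI
A unit hogging moment at C produces rotation L₁/(3EI) + L₂/(3EI) = 3.367/EI.
Compatibility: M_C·(L₁+L₂)/(3EI) = θ_0, giving M_C = 122.3 kN·m (hogging).

M_C = 122.3 kN·m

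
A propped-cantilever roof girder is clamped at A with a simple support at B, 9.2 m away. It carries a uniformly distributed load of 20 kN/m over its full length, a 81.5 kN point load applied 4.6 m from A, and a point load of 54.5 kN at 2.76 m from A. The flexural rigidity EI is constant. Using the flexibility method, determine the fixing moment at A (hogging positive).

Remove the prop at B; the released (primary) structure is a cantilever built in at A.
Primary-structure tip deflection at B by superposition:
  UDL 20: wL⁴/(8EI) = 17910/EI
  point load 81.5 at a = 4.6: Pa²(3L − a)/(6EI) = 6611/EI
  point load 54.5 at a = 2.76: Pa²(3L − a)/(6EI) = 1719/EI
  δ_0 = 26239/EI
Tip deflection under a unit load at B: L³/(3EI) = 259.6/EI.
Compatibility at B: δ_0 − R_B·δ_{BB} = 0, so R_B = 26239/259.6 = 101.1 kN.
Moment equilibrium about A: M_A = Σ(load moments about A) − R_B·L = 1372 − 101.1×9.2 = 441.7 kN·m.

M_A = 441.7 kN·m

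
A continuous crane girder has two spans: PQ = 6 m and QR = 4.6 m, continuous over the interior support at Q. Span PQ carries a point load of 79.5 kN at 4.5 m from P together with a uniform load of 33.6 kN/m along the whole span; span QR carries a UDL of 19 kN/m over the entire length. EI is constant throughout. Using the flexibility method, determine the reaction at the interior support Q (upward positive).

R_Q = 262.4 kN

Release continuity at Q by inserting a hinge; the redundant is the internal moment M_Q. The primary structure is two simply-supported spans PQ and QR.
End slopes at the hinge Q, treating each span as simply supported:
  span PQ: point load 79.5 at a = 4.5: Pab(L + a)/(6LEI) = 156.5/EI
  span PQ: UDL 33.6: wL³/(24EI) = 302.4/EI
  span QR: UDL 19: wL³/(24EI) = 77.06/EI
  relative rotation θ_0 = (458.9 + 77.06)/EI = 536/EI
A unit hogging moment at Q produces rotation L₁/(3EI) + L₂/(3EI) = 3.533/EI.
Compatibility: M_Q·(L₁+L₂)/(3EI) = θ_0, giving M_Q = 151.7 kN·m (hogging).
Span PQ, ΣM about P with M_Q applied at Q: R_Q^{PQ}·6 = 962.5 + 151.7, so R_Q^{PQ} = 185.7 kN and R_P = 281.1 − 185.7 = 95.39 kN.
Span QR, ΣM about R: R_Q^{QR}·4.6 = 201 + 151.7, so R_Q^{QR} = 76.68 kN and R_R = 87.4 − 76.68 = 10.72 kN.
R_Q = 185.7 + 76.68 = 262.4 kN.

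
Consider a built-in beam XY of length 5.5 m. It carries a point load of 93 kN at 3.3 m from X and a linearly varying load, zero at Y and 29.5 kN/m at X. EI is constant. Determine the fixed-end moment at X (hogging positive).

M_X = 93.72 kN·m

Take the two fixed-end moments M_X, M_Y as redundants; the released structure is the simple span XY.
Simple-span end rotations at X and Y under the given loads:
  at X: point load 93 at a = 3.3: Pab(L + b)/(6LEI) = 157.5/EI
  at Y: point load 93 at a = 3.3: Pab(L + a)/(6LEI) = 180/EI
  at X: triangular load, peak 29.5: w₀L³/(45EI) = 109.1/EI
  at Y: triangular load, peak 29.5: 7w₀L³/(360EI) = 95.43/EI
  θ_X0 = 266.6/EI,  θ_Y0 = 275.5/EI
Flexibility coefficients: a unit moment at one end gives L/(3EI) there and L/(6EI) at the far end, so f₁₁ = f₂₂ = 1.833/EI and f₁₂ = f₂₁ = 0.9167/EI.
Compatibility — zero rotation at each built-in end:
  1.833 M_X + 0.9167 M_Y = 266.6
  0.9167 M_X + 1.833 M_Y = 275.5
Solving the pair gives M_X = 93.72 kN·m and M_Y = 103.4 kN·m (hogging).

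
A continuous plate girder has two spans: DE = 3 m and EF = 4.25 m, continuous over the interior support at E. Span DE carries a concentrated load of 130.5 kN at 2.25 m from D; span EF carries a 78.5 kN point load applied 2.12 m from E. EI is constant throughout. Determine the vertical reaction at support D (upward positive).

Take M_E as the redundant. Released structure: two simple spans DE and EF with a hinge at E.
Discontinuity in slope at E on the released structure — sum the simple-span end rotations:
  span DE: point load 130.5 at a = 2.25: Pab(L + a)/(6LEI) = 64.23/EI
  span EF: point load 78.5 at a = 2.12: Pab(L + b)/(6LEI) = 88.69/EI
  relative rotation θ_0 = (64.23 + 88.69)/EI = 152.9/EI
A unit hogging moment at E produces rotation L₁/(3EI) + L₂/(3EI) = 2.417/EI.
Compatibility: M_E·(L₁+L₂)/(3EI) = θ_0, giving M_E = 63.28 kN·m (hogging).
Span DE, ΣM about D with M_E applied at E: R_E^{DE}·3 = 293.6 + 63.28, so R_E^{DE} = 119 kN and R_D = 130.5 − 119 = 11.53 kN.

R_D = 11.53 kN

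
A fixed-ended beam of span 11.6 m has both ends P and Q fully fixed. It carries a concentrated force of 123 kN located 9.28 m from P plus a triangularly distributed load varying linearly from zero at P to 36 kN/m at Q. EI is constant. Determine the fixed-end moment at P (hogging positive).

Take the two fixed-end moments M_P, M_Q as redundants; the released structure is the simple span PQ.
Simple-span end rotations at P and Q under the given loads:
  at P: point load 123 at a = 9.28: Pab(L + b)/(6LEI) = 529.6/EI
  at Q: point load 123 at a = 9.28: Pab(L + a)/(6LEI) = 794.4/EI
  at P: triangular load, peak 36: 7w₀L³/(360EI) = 1093/EI
  at Q: triangular load, peak 36: w₀L³/(45EI) = 1249/EI
  θ_P0 = 1622/EI,  θ_Q0 = 2043/EI
Flexibility coefficients: a unit moment at one end gives L/(3EI) there and L/(6EI) at the far end, so f₁₁ = f₂₂ = 3.867/EI and f₁₂ = f₂₁ = 1.933/EI.
Compatibility — zero rotation at each built-in end:
  3.867 M_P + 1.933 M_Q = 1622
  1.933 M_P + 3.867 M_Q = 2043
Solving the pair gives M_P = 207.1 kN·m and M_Q = 424.8 kN·m (hogging).

M_P = 207.1 kN·m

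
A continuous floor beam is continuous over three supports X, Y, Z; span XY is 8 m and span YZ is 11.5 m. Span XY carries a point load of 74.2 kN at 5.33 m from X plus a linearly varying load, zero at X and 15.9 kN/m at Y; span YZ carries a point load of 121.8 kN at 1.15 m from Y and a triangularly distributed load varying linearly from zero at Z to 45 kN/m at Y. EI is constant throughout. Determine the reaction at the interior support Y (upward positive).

Take M_Y as the redundant. Released structure: two simple spans XY and YZ with a hinge at Y.
Discontinuity in slope at Y on the released structure — sum the simple-span end rotations:
  span XY: point load 74.2 at a = 5.33: Pab(L + a)/(6LEI) = 293.2/EI
  span XY: triangular load, peak 15.9: w₀L³/(45EI) = 180.9/EI
  span YZ: point load 121.8 at a = 1.15: Pab(L + b)/(6LEI) = 459.1/EI
  span YZ: triangular load, peak 45: w₀L³/(45EI) = 1521/EI
  relative rotation θ_0 = (474.2 + 1980)/EI = 2454/EI
A unit hogging moment at Y produces rotation L₁/(3EI) + L₂/(3EI) = 6.5/EI.
Compatibility: M_Y·(L₁+L₂)/(3EI) = θ_0, giving M_Y = 377.6 kN·m (hogging).
Span XY, ΣM about X with M_Y applied at Y: R_Y^{XY}·8 = 734.7 + 377.6, so R_Y^{XY} = 139 kN and R_X = 137.8 − 139 = -1.23 kN.
Span YZ, ΣM about Z: R_Y^{YZ}·11.5 = 3244 + 377.6, so R_Y^{YZ} = 315 kN and R_Z = 380.6 − 315 = 65.6 kN.
R_Y = 139 + 315 = 454 kN.

R_Y = 454 kN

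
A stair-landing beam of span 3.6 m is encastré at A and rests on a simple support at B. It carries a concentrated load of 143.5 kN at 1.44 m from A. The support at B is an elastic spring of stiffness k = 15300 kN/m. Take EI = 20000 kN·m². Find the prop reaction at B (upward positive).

R_B = 27.53 kN

Choose R_B as the redundant. The primary structure is the cantilever fixed at A.
Deflection at B on the released cantilever, summing each load's contribution:
  point load 143.5 at a = 1.44: Pa²(3L − a)/(6EI) = 464.2/EI
Tip deflection under a unit load at B: L³/(3EI) = 15.55/EI.
With EI = 20000 kN·m²: δ_0 = 0.02321 m and δ_{BB} = 0.000778 m/kN.
Compatibility — the spring shortens by R_B/k under the reaction it provides: δ_0 − R_B·δ_{BB} = R_B/k. With 1/k = 0.000065 m/kN, R_B = δ_0 / (δ_{BB} + 1/k) = 0.02321 / (0.000778 + 0.000065) = 27.53 kN.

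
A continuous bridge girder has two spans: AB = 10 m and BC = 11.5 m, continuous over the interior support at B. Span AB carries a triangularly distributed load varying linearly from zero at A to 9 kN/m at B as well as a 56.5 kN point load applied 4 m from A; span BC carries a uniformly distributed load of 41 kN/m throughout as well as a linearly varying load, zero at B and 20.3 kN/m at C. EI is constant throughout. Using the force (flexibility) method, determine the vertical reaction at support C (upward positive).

R_C = 268.5 kN

Insert a hinge at B; M_B is the redundant, and each span becomes simply supported.
Rotations at B on the released spans (each span's end-slope, ×1/EI):
  span AB: triangular load, peak 9: w₀L³/(45EI) = 200/EI
  span AB: point load 56.5 at a = 4: Pab(L + a)/(6LEI) = 316.4/EI
  span BC: UDL 41: wL³/(24EI) = 2598/EI
  span BC: triangular load, peak 20.3: 7w₀L³/(360EI) = 600.3/EI
  relative rotation θ_0 = (516.4 + 3198)/EI = 3715/EI
A unit hogging moment at B produces rotation L₁/(3EI) + L₂/(3EI) = 7.167/EI.
Slope continuity at B: θ_0 = M_B·7.167/EI, so M_B = 3715/7.167 = 518.4 kN·m (hogging).
Span BC, ΣM about C: R_B^{BC}·11.5 = 3159 + 518.4, so R_B^{BC} = 319.7 kN and R_C = 588.2 − 319.7 = 268.5 kN.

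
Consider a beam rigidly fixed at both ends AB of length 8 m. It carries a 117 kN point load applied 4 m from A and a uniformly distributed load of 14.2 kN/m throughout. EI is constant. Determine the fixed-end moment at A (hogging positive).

M_A = 192.7 kN·m

Release both end moments; the primary structure is a simply-supported span AB with redundants M_A and M_B.
Simple-span end rotations at A and B under the given loads:
  at A: point load 117 at a = 4: Pab(L + b)/(6LEI) = 468/EI
  at B: point load 117 at a = 4: Pab(L + a)/(6LEI) = 468/EI
  at A: UDL 14.2: wL³/(24EI) = 302.9/EI
  at B: UDL 14.2: wL³/(24EI) = 302.9/EI
  θ_A0 = 770.9/EI,  θ_B0 = 770.9/EI
Flexibility coefficients: a unit moment at one end gives L/(3EI) there and L/(6EI) at the far end, so f₁₁ = f₂₂ = 2.667/EI and f₁₂ = f₂₁ = 1.333/EI.
Compatibility — zero rotation at each built-in end:
  2.667 M_A + 1.333 M_B = 770.9
  1.333 M_A + 2.667 M_B = 770.9
Solving the pair gives M_A = 192.7 kN·m and M_B = 192.7 kN·m (hogging).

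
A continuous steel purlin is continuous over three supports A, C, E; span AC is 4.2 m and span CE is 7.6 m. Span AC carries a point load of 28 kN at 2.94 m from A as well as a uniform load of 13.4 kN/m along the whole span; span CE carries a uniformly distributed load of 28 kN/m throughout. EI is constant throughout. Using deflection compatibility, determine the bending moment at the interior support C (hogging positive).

M_C = 148.2 kN·m

Release continuity at C by inserting a hinge; the redundant is the internal moment M_C. The primary structure is two simply-supported spans AC and CE.
Discontinuity in slope at C on the released structure — sum the simple-span end rotations:
  span AC: point load 28 at a = 2.94: Pab(L + a)/(6LEI) = 29.39/EI
  span AC: UDL 13.4: wL³/(24EI) = 41.37/EI
  span CE: UDL 28: wL³/(24EI) = 512.1/EI
  relative rotation θ_0 = (70.75 + 512.1)/EI = 582.9/EI
A unit hogging moment at C produces rotation L₁/(3EI) + L₂/(3EI) = 3.933/EI.
Slope continuity at C: θ_0 = M_C·3.933/EI, so M_C = 582.9/3.933 = 148.2 kN·m (hogging).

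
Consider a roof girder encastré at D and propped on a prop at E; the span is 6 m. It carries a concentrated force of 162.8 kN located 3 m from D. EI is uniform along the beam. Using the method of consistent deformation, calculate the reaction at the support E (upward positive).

Release the roller at E. Primary structure: cantilever fixed at D.
Deflection at E on the released cantilever, summing each load's contribution:
  point load 162.8 at a = 3: Pa²(3L − a)/(6EI) = 3663/EI
Tip deflection under a unit load at E: L³/(3EI) = 72/EI.
Compatibility at E: δ_0 − R_E·δ_{EE} = 0, so R_E = 3663/72 = 50.88 kN.

R_E = 50.88 kN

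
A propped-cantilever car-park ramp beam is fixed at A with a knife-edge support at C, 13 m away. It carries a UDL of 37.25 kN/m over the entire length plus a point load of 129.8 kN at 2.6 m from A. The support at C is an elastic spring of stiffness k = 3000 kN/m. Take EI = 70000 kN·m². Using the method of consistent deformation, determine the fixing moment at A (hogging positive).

Release the roller at C. Primary structure: cantilever fixed at A.
Free-end deflection of the primary structure under the applied loading (downward +):
  UDL 37.25: wL⁴/(8EI) = 132987/EI
  point load 129.8 at a = 2.6: Pa²(3L − a)/(6EI) = 5323/EI
  δ_0 = 138310/EI
Flexibility coefficient — unit upward force at C: δ_{CC} = L³/(3EI) = 732.3/EI.
With EI = 70000 kN·m²: δ_0 = 1.9759 m and δ_{CC} = 0.010462 m/kN.
Compatibility — the spring shortens by R_C/k under the reaction it provides: δ_0 − R_C·δ_{CC} = R_C/k. With 1/k = 0.000333 m/kN, R_C = δ_0 / (δ_{CC} + 1/k) = 1.9759 / (0.010462 + 0.000333) = 183 kN.
Moment equilibrium about A: M_A = Σ(load moments about A) − R_C·L = 3485 − 183×13 = 1106 kN·m.

M_A = 1106 kN·m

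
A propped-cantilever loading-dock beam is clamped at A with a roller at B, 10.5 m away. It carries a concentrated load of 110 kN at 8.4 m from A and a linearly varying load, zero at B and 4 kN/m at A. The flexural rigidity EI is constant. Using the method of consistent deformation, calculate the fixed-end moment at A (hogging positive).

Choose R_B as the redundant. The primary structure is the cantilever fixed at A.
Primary-structure tip deflection at B by superposition:
  point load 110 at a = 8.4: Pa²(3L − a)/(6EI) = 29882/EI
  triangular load, peak 4 at the fixed end: w₀L⁴/(30EI) = 1621/EI
  δ_0 = 31503/EI
Flexibility coefficient — unit upward force at B: δ_{BB} = L³/(3EI) = 385.9/EI.
The prop prevents deflection at B: R_B = δ_0/δ_{BB} = 31503/385.9 = 81.64 kN.
Moment equilibrium about A: M_A = Σ(load moments about A) − R_B·L = 997.5 − 81.64×10.5 = 140.3 kN·m.

M_A = 140.3 kN·m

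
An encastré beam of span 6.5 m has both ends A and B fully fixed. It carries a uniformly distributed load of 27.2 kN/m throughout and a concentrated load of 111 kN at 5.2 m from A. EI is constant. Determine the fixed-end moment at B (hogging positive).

Release both end moments; the primary structure is a simply-supported span AB with redundants M_A and M_B.
End rotations of the released simple span under the applied load (×1/EI):
  at A: UDL 27.2: wL³/(24EI) = 311.2/EI
  at B: UDL 27.2: wL³/(24EI) = 311.2/EI
  at A: point load 111 at a = 5.2: Pab(L + b)/(6LEI) = 150.1/EI
  at B: point load 111 at a = 5.2: Pab(L + a)/(6LEI) = 225.1/EI
  θ_A0 = 461.3/EI,  θ_B0 = 536.3/EI
Flexibility coefficients: a unit moment at one end gives L/(3EI) there and L/(6EI) at the far end, so f₁₁ = f₂₂ = 2.167/EI and f₁₂ = f₂₁ = 1.083/EI.
Compatibility — zero rotation at each built-in end:
  2.167 M_A + 1.083 M_B = 461.3
  1.083 M_A + 2.167 M_B = 536.3
Solving the pair gives M_A = 118.9 kN·m and M_B = 188.1 kN·m (hogging).

M_B = 188.1 kN·m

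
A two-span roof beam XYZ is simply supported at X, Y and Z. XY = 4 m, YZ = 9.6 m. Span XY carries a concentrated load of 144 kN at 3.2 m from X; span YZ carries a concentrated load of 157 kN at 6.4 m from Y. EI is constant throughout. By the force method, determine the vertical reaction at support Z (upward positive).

R_Z = 85.71 kN

Release continuity at Y by inserting a hinge; the redundant is the internal moment M_Y. The primary structure is two simply-supported spans XY and YZ.
Rotations at Y on the released spans (each span's end-slope, ×1/EI):
  span XY: point load 144 at a = 3.2: Pab(L + a)/(6LEI) = 110.6/EI
  span YZ: point load 157 at a = 6.4: Pab(L + b)/(6LEI) = 714.5/EI
  relative rotation θ_0 = (110.6 + 714.5)/EI = 825.1/EI
A unit hogging moment at Y produces rotation L₁/(3EI) + L₂/(3EI) = 4.533/EI.
Compatibility: M_Y·(L₁+L₂)/(3EI) = θ_0, giving M_Y = 182 kN·m (hogging).
Span YZ, ΣM about Z: R_Y^{YZ}·9.6 = 502.4 + 182, so R_Y^{YZ} = 71.29 kN and R_Z = 157 − 71.29 = 85.71 kN.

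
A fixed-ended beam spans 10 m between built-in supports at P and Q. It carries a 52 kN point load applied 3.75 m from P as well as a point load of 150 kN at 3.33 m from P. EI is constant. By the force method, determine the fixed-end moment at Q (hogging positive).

Release both end moments; the primary structure is a simply-supported span PQ with redundants M_P and M_Q.
End rotations of the released simple span under the applied load (×1/EI):
  at P: point load 52 at a = 3.75: Pab(L + b)/(6LEI) = 330.1/EI
  at Q: point load 52 at a = 3.75: Pab(L + a)/(6LEI) = 279.3/EI
  at P: point load 150 at a = 3.33: Pab(L + b)/(6LEI) = 925.6/EI
  at Q: point load 150 at a = 3.33: Pab(L + a)/(6LEI) = 740.2/EI
  θ_P0 = 1256/EI,  θ_Q0 = 1019/EI
Flexibility coefficients: a unit moment at one end gives L/(3EI) there and L/(6EI) at the far end, so f₁₁ = f₂₂ = 3.333/EI and f₁₂ = f₂₁ = 1.667/EI.
Compatibility — zero rotation at each built-in end:
  3.333 M_P + 1.667 M_Q = 1256
  1.667 M_P + 3.333 M_Q = 1019
Solving the pair gives M_P = 298.4 kN·m and M_Q = 156.6 kN·m (hogging).

M_Q = 156.6 kN·m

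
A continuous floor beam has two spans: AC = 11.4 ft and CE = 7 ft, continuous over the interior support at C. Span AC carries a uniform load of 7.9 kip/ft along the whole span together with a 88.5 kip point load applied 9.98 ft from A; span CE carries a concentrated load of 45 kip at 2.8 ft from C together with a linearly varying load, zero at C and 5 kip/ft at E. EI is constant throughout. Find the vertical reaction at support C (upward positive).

R_C = 195 kip

Insert a hinge at C; M_C is the redundant, and each span becomes simply supported.
Discontinuity in slope at C on the released structure — sum the simple-span end rotations:
  span AC: UDL 7.9: wL³/(24EI) = 487.7/EI
  span AC: point load 88.5 at a = 9.98: Pab(L + a)/(6LEI) = 392/EI
  span CE: point load 45 at a = 2.8: Pab(L + b)/(6LEI) = 141.1/EI
  span CE: triangular load, peak 5: 7w₀L³/(360EI) = 33.35/EI
  relative rotation θ_0 = (879.7 + 174.5)/EI = 1054/EI
A unit hogging moment at C produces rotation L₁/(3EI) + L₂/(3EI) = 6.133/EI.
Compatibility: M_C·(L₁+L₂)/(3EI) = θ_0, giving M_C = 171.9 kip·ft (hogging).
Span AC, ΣM about A with M_C applied at C: R_C^{AC}·11.4 = 1397 + 171.9, so R_C^{AC} = 137.6 kip and R_A = 178.6 − 137.6 = 40.98 kip.
Span CE, ΣM about E: R_C^{CE}·7 = 229.8 + 171.9, so R_C^{CE} = 57.39 kip and R_E = 62.5 − 57.39 = 5.113 kip.
R_C = 137.6 + 57.39 = 195 kip.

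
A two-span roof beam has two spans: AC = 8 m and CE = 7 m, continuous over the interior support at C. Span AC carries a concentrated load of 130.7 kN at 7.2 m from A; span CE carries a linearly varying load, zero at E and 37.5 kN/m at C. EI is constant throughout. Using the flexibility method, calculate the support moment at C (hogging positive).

M_C = 104.8 kN·m

Take M_C as the redundant. Released structure: two simple spans AC and CE with a hinge at C.
Discontinuity in slope at C on the released structure — sum the simple-span end rotations:
  span AC: point load 130.7 at a = 7.2: Pab(L + a)/(6LEI) = 238.4/EI
  span CE: triangular load, peak 37.5: w₀L³/(45EI) = 285.8/EI
  relative rotation θ_0 = (238.4 + 285.8)/EI = 524.2/EI
A unit hogging moment at C produces rotation L₁/(3EI) + L₂/(3EI) = 5/EI.
Compatibility: M_C·(L₁+L₂)/(3EI) = θ_0, giving M_C = 104.8 kN·m (hogging).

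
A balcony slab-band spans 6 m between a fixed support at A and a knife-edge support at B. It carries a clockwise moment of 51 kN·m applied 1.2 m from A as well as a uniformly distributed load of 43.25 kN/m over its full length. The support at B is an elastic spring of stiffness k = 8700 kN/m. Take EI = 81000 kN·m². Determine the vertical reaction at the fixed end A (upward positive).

Release the roller at B. Primary structure: cantilever fixed at A.
Free-end deflection of the primary structure under the applied loading (downward +):
  clockwise couple 51 at a = 1.2: M₀a(2L − a)/(2EI) = 330.5/EI
  UDL 43.25: wL⁴/(8EI) = 7006/EI
  δ_0 = 7337/EI
Flexibility coefficient — unit upward force at B: δ_{BB} = L³/(3EI) = 72/EI.
With EI = 81000 kN·m²: δ_0 = 0.09058 m and δ_{BB} = 0.000889 m/kN.
Compatibility — the spring shortens by R_B/k under the reaction it provides: δ_0 − R_B·δ_{BB} = R_B/k. With 1/k = 0.000115 m/kN, R_B = δ_0 / (δ_{BB} + 1/k) = 0.09058 / (0.000889 + 0.000115) = 90.23 kN.
Vertical equilibrium: R_A = ΣP − R_B = 259.5 − 90.23 = 169.3 kN.

R_A = 169.3 kN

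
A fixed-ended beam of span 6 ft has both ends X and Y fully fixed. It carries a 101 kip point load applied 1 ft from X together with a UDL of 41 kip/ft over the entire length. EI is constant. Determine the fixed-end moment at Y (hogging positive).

M_Y = 137 kip·ft

Release both end moments; the primary structure is a simply-supported span XY with redundants M_X and M_Y.
On the primary (simply-supported) span, the end slopes from the loading are:
  at X: point load 101 at a = 1: Pab(L + b)/(6LEI) = 154.3/EI
  at Y: point load 101 at a = 1: Pab(L + a)/(6LEI) = 98.19/EI
  at X: UDL 41: wL³/(24EI) = 369/EI
  at Y: UDL 41: wL³/(24EI) = 369/EI
  θ_X0 = 523.3/EI,  θ_Y0 = 467.2/EI
Flexibility coefficients: a unit moment at one end gives L/(3EI) there and L/(6EI) at the far end, so f₁₁ = f₂₂ = 2/EI and f₁₂ = f₂₁ = 1/EI.
Compatibility — zero rotation at each built-in end:
  2 M_X + 1 M_Y = 523.3
  1 M_X + 2 M_Y = 467.2
Solving the pair gives M_X = 193.1 kip·ft and M_Y = 137 kip·ft (hogging).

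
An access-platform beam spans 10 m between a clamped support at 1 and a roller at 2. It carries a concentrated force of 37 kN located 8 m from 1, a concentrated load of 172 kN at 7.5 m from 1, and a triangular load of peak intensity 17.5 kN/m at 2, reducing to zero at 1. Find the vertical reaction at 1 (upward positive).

Release the roller at 2. Primary structure: cantilever fixed at 1.
Free-end deflection of the primary structure under the applied loading (downward +):
  point load 37 at a = 8: Pa²(3L − a)/(6EI) = 8683/EI
  point load 172 at a = 7.5: Pa²(3L − a)/(6EI) = 36281/EI
  triangular load, peak 17.5 at the free end: 11w₀L⁴/(120EI) = 16042/EI
  δ_0 = 61006/EI
Tip deflection under a unit load at 2: L³/(3EI) = 333.3/EI.
The prop prevents deflection at 2: R_2 = δ_0/δ_{22} = 61006/333.3 = 183 kN.
Vertical equilibrium: R_1 = ΣP − R_2 = 296.5 − 183 = 113.5 kN.

R_1 = 113.5 kN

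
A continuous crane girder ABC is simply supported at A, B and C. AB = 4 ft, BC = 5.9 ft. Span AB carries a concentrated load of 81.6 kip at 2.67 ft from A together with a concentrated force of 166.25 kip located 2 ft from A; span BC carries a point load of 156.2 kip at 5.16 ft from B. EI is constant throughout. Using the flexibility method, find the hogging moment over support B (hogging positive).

M_B = 108.7 kip·ft

Release continuity at B by inserting a hinge; the redundant is the internal moment M_B. The primary structure is two simply-supported spans AB and BC.
Rotations at B on the released spans (each span's end-slope, ×1/EI):
  span AB: point load 81.6 at a = 2.67: Pab(L + a)/(6LEI) = 80.53/EI
  span AB: point load 166.25 at a = 2: Pab(L + a)/(6LEI) = 166.2/EI
  span BC: point load 156.2 at a = 5.16: Pab(L + b)/(6LEI) = 111.9/EI
  relative rotation θ_0 = (246.8 + 111.9)/EI = 358.7/EI
A unit hogging moment at B produces rotation L₁/(3EI) + L₂/(3EI) = 3.3/EI.
Slope continuity at B: θ_0 = M_B·3.3/EI, so M_B = 358.7/3.3 = 108.7 kip·ft (hogging).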